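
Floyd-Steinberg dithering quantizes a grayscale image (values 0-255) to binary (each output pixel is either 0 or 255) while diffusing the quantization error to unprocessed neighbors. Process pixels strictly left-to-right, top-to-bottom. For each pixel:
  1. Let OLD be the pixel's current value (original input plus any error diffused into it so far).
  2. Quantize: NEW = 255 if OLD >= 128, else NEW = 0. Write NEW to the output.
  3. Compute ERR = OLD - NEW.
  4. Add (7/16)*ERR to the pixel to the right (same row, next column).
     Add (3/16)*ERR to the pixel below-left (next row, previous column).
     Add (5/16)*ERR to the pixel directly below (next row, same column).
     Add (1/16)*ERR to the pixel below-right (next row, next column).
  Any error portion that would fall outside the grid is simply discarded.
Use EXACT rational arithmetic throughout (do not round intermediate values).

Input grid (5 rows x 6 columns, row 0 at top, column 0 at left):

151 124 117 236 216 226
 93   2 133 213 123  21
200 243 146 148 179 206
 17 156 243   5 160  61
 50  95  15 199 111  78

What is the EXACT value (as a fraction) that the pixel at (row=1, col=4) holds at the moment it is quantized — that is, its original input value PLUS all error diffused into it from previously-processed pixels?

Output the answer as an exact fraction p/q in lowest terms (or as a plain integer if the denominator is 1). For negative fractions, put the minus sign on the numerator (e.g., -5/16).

(0,0): OLD=151 → NEW=255, ERR=-104
(0,1): OLD=157/2 → NEW=0, ERR=157/2
(0,2): OLD=4843/32 → NEW=255, ERR=-3317/32
(0,3): OLD=97613/512 → NEW=255, ERR=-32947/512
(0,4): OLD=1538843/8192 → NEW=255, ERR=-550117/8192
(0,5): OLD=25771453/131072 → NEW=255, ERR=-7651907/131072
(1,0): OLD=2407/32 → NEW=0, ERR=2407/32
(1,1): OLD=8577/256 → NEW=0, ERR=8577/256
(1,2): OLD=885605/8192 → NEW=0, ERR=885605/8192
(1,3): OLD=7245577/32768 → NEW=255, ERR=-1110263/32768
(1,4): OLD=151462819/2097152 → NEW=0, ERR=151462819/2097152
Target (1,4): original=123, with diffused error = 151462819/2097152

Answer: 151462819/2097152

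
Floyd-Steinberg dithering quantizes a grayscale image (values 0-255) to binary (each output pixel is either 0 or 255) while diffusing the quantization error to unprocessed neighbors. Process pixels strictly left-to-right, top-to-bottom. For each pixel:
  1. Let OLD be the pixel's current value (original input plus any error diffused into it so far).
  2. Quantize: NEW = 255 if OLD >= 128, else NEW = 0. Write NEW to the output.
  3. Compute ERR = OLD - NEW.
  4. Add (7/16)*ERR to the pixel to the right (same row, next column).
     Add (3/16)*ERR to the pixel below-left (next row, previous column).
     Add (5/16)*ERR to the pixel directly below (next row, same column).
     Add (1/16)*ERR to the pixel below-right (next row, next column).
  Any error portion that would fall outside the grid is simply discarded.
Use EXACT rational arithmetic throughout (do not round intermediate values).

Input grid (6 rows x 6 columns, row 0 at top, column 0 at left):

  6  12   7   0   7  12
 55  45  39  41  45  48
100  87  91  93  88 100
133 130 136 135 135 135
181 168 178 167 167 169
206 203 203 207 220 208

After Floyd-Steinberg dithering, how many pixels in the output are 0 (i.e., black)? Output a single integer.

Answer: 20

Derivation:
(0,0): OLD=6 → NEW=0, ERR=6
(0,1): OLD=117/8 → NEW=0, ERR=117/8
(0,2): OLD=1715/128 → NEW=0, ERR=1715/128
(0,3): OLD=12005/2048 → NEW=0, ERR=12005/2048
(0,4): OLD=313411/32768 → NEW=0, ERR=313411/32768
(0,5): OLD=8485333/524288 → NEW=0, ERR=8485333/524288
(1,0): OLD=7631/128 → NEW=0, ERR=7631/128
(1,1): OLD=80425/1024 → NEW=0, ERR=80425/1024
(1,2): OLD=2607069/32768 → NEW=0, ERR=2607069/32768
(1,3): OLD=10521241/131072 → NEW=0, ERR=10521241/131072
(1,4): OLD=725684267/8388608 → NEW=0, ERR=725684267/8388608
(1,5): OLD=12281300669/134217728 → NEW=0, ERR=12281300669/134217728
(2,0): OLD=2184915/16384 → NEW=255, ERR=-1993005/16384
(2,1): OLD=40353729/524288 → NEW=0, ERR=40353729/524288
(2,2): OLD=1421837443/8388608 → NEW=255, ERR=-717257597/8388608
(2,3): OLD=6836352555/67108864 → NEW=0, ERR=6836352555/67108864
(2,4): OLD=390359890945/2147483648 → NEW=255, ERR=-157248439295/2147483648
(2,5): OLD=3503513987607/34359738368 → NEW=0, ERR=3503513987607/34359738368
(3,0): OLD=917865251/8388608 → NEW=0, ERR=917865251/8388608
(3,1): OLD=11964734183/67108864 → NEW=255, ERR=-5148026137/67108864
(3,2): OLD=53488368101/536870912 → NEW=0, ERR=53488368101/536870912
(3,3): OLD=6574692132591/34359738368 → NEW=255, ERR=-2187041151249/34359738368
(3,4): OLD=30169313071759/274877906944 → NEW=0, ERR=30169313071759/274877906944
(3,5): OLD=924934229775873/4398046511104 → NEW=255, ERR=-196567630555647/4398046511104
(4,0): OLD=215617801773/1073741824 → NEW=255, ERR=-58186363347/1073741824
(4,1): OLD=2505488349257/17179869184 → NEW=255, ERR=-1875378292663/17179869184
(4,2): OLD=79520603731211/549755813888 → NEW=255, ERR=-60667128810229/549755813888
(4,3): OLD=1105102308303191/8796093022208 → NEW=0, ERR=1105102308303191/8796093022208
(4,4): OLD=34326678486889927/140737488355328 → NEW=255, ERR=-1561381043718713/140737488355328
(4,5): OLD=353620368610613009/2251799813685248 → NEW=255, ERR=-220588583879125231/2251799813685248
(5,0): OLD=46343804884715/274877906944 → NEW=255, ERR=-23750061386005/274877906944
(5,1): OLD=941252692813723/8796093022208 → NEW=0, ERR=941252692813723/8796093022208
(5,2): OLD=16330110960037721/70368744177664 → NEW=255, ERR=-1613918805266599/70368744177664
(5,3): OLD=511720954716794467/2251799813685248 → NEW=255, ERR=-62487997772943773/2251799813685248
(5,4): OLD=873143664444026339/4503599627370496 → NEW=255, ERR=-275274240535450141/4503599627370496
(5,5): OLD=10805209843950608575/72057594037927936 → NEW=255, ERR=-7569476635721015105/72057594037927936
Output grid:
  Row 0: ......  (6 black, running=6)
  Row 1: ......  (6 black, running=12)
  Row 2: #.#.#.  (3 black, running=15)
  Row 3: .#.#.#  (3 black, running=18)
  Row 4: ###.##  (1 black, running=19)
  Row 5: #.####  (1 black, running=20)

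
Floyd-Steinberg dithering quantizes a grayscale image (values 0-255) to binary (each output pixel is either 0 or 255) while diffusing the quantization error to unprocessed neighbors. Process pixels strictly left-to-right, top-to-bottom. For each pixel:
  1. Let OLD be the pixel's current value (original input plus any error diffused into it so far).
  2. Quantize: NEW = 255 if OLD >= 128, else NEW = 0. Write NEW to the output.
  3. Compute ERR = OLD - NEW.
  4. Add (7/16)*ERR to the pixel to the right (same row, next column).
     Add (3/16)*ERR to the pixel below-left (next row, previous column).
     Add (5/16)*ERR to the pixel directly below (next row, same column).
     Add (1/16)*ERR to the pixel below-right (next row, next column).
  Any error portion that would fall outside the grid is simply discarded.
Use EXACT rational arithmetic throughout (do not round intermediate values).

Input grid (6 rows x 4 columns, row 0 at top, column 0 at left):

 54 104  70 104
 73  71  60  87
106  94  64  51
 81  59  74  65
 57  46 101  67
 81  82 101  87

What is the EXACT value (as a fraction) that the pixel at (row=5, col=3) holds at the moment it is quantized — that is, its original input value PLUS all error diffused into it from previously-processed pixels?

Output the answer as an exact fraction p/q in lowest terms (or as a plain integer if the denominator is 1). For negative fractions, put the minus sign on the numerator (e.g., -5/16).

(0,0): OLD=54 → NEW=0, ERR=54
(0,1): OLD=1021/8 → NEW=0, ERR=1021/8
(0,2): OLD=16107/128 → NEW=0, ERR=16107/128
(0,3): OLD=325741/2048 → NEW=255, ERR=-196499/2048
(1,0): OLD=14567/128 → NEW=0, ERR=14567/128
(1,1): OLD=192145/1024 → NEW=255, ERR=-68975/1024
(1,2): OLD=1960869/32768 → NEW=0, ERR=1960869/32768
(1,3): OLD=47742611/524288 → NEW=0, ERR=47742611/524288
(2,0): OLD=2112459/16384 → NEW=255, ERR=-2065461/16384
(2,1): OLD=18942377/524288 → NEW=0, ERR=18942377/524288
(2,2): OLD=116781213/1048576 → NEW=0, ERR=116781213/1048576
(2,3): OLD=2213280425/16777216 → NEW=255, ERR=-2064909655/16777216
(3,0): OLD=405830619/8388608 → NEW=0, ERR=405830619/8388608
(3,1): OLD=14020283525/134217728 → NEW=0, ERR=14020283525/134217728
(3,2): OLD=287087167739/2147483648 → NEW=255, ERR=-260521162501/2147483648
(3,3): OLD=-672639398563/34359738368 → NEW=0, ERR=-672639398563/34359738368
(4,0): OLD=196933868031/2147483648 → NEW=0, ERR=196933868031/2147483648
(4,1): OLD=1701518437053/17179869184 → NEW=0, ERR=1701518437053/17179869184
(4,2): OLD=60076176708061/549755813888 → NEW=0, ERR=60076176708061/549755813888
(4,3): OLD=889366899959067/8796093022208 → NEW=0, ERR=889366899959067/8796093022208
(5,0): OLD=35247020494863/274877906944 → NEW=255, ERR=-34846845775857/274877906944
(5,1): OLD=736310337227657/8796093022208 → NEW=0, ERR=736310337227657/8796093022208
(5,2): OLD=866063467524217/4398046511104 → NEW=255, ERR=-255438392807303/4398046511104
(5,3): OLD=14076077314735605/140737488355328 → NEW=0, ERR=14076077314735605/140737488355328
Target (5,3): original=87, with diffused error = 14076077314735605/140737488355328

Answer: 14076077314735605/140737488355328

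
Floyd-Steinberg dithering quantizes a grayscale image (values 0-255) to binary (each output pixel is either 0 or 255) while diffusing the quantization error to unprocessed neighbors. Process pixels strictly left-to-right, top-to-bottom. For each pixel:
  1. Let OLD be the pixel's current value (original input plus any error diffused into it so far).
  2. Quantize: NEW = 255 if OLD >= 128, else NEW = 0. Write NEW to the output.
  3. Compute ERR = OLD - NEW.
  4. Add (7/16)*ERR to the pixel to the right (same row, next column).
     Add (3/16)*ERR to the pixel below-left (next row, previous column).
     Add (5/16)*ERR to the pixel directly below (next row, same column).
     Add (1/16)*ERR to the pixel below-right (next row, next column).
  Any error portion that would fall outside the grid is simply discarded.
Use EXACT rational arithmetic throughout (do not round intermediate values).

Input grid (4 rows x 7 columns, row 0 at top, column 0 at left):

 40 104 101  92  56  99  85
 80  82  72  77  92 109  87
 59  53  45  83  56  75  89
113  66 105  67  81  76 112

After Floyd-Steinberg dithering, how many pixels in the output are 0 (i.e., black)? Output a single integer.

(0,0): OLD=40 → NEW=0, ERR=40
(0,1): OLD=243/2 → NEW=0, ERR=243/2
(0,2): OLD=4933/32 → NEW=255, ERR=-3227/32
(0,3): OLD=24515/512 → NEW=0, ERR=24515/512
(0,4): OLD=630357/8192 → NEW=0, ERR=630357/8192
(0,5): OLD=17388627/131072 → NEW=255, ERR=-16034733/131072
(0,6): OLD=66014789/2097152 → NEW=0, ERR=66014789/2097152
(1,0): OLD=3689/32 → NEW=0, ERR=3689/32
(1,1): OLD=39423/256 → NEW=255, ERR=-25857/256
(1,2): OLD=105419/8192 → NEW=0, ERR=105419/8192
(1,3): OLD=3464159/32768 → NEW=0, ERR=3464159/32768
(1,4): OLD=298534637/2097152 → NEW=255, ERR=-236239123/2097152
(1,5): OLD=540198173/16777216 → NEW=0, ERR=540198173/16777216
(1,6): OLD=27723417619/268435456 → NEW=0, ERR=27723417619/268435456
(2,0): OLD=311653/4096 → NEW=0, ERR=311653/4096
(2,1): OLD=8433479/131072 → NEW=0, ERR=8433479/131072
(2,2): OLD=190170837/2097152 → NEW=0, ERR=190170837/2097152
(2,3): OLD=2271507245/16777216 → NEW=255, ERR=-2006682835/16777216
(2,4): OLD=-2534857651/134217728 → NEW=0, ERR=-2534857651/134217728
(2,5): OLD=382782039039/4294967296 → NEW=0, ERR=382782039039/4294967296
(2,6): OLD=11151671844585/68719476736 → NEW=255, ERR=-6371794723095/68719476736
(3,0): OLD=312143093/2097152 → NEW=255, ERR=-222630667/2097152
(3,1): OLD=1030467505/16777216 → NEW=0, ERR=1030467505/16777216
(3,2): OLD=19032632851/134217728 → NEW=255, ERR=-15192887789/134217728
(3,3): OLD=-9542440723/536870912 → NEW=0, ERR=-9542440723/536870912
(3,4): OLD=5260959022325/68719476736 → NEW=0, ERR=5260959022325/68719476736
(3,5): OLD=65299464351887/549755813888 → NEW=0, ERR=65299464351887/549755813888
(3,6): OLD=1236382981023697/8796093022208 → NEW=255, ERR=-1006620739639343/8796093022208
Output grid:
  Row 0: ..#..#.  (5 black, running=5)
  Row 1: .#..#..  (5 black, running=10)
  Row 2: ...#..#  (5 black, running=15)
  Row 3: #.#...#  (4 black, running=19)

Answer: 19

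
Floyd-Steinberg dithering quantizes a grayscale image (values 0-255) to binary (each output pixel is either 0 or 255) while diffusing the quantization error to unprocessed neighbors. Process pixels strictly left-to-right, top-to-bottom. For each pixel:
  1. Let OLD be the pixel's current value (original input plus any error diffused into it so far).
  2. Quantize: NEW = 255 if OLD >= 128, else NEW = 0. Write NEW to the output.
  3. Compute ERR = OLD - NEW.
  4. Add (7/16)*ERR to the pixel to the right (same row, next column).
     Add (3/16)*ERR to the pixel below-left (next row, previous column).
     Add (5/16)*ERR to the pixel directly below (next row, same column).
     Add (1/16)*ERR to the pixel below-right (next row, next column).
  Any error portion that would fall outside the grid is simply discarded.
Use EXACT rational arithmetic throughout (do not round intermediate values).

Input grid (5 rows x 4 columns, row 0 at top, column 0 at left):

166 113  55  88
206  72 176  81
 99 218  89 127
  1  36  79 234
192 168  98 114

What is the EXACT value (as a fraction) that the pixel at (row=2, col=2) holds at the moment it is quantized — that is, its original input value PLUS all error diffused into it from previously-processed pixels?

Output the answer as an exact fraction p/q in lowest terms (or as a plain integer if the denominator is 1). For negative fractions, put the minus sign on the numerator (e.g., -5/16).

Answer: 179775377/2097152

Derivation:
(0,0): OLD=166 → NEW=255, ERR=-89
(0,1): OLD=1185/16 → NEW=0, ERR=1185/16
(0,2): OLD=22375/256 → NEW=0, ERR=22375/256
(0,3): OLD=517073/4096 → NEW=0, ERR=517073/4096
(1,0): OLD=49171/256 → NEW=255, ERR=-16109/256
(1,1): OLD=160645/2048 → NEW=0, ERR=160645/2048
(1,2): OLD=17427945/65536 → NEW=255, ERR=716265/65536
(1,3): OLD=137042351/1048576 → NEW=255, ERR=-130344529/1048576
(2,0): OLD=3081607/32768 → NEW=0, ERR=3081607/32768
(2,1): OLD=295460157/1048576 → NEW=255, ERR=28073277/1048576
(2,2): OLD=179775377/2097152 → NEW=0, ERR=179775377/2097152
Target (2,2): original=89, with diffused error = 179775377/2097152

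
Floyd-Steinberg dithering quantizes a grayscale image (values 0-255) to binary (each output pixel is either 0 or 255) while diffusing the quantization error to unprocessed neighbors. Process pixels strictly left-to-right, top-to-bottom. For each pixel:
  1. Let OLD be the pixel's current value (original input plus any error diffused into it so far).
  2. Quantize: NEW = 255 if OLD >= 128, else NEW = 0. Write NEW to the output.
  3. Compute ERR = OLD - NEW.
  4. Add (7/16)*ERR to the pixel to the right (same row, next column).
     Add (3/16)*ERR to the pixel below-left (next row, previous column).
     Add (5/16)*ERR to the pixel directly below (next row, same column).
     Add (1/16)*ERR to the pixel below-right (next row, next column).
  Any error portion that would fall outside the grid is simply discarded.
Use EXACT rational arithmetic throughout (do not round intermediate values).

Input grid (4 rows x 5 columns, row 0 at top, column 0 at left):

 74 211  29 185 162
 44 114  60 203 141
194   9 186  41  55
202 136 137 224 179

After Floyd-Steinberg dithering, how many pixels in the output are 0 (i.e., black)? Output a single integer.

Answer: 10

Derivation:
(0,0): OLD=74 → NEW=0, ERR=74
(0,1): OLD=1947/8 → NEW=255, ERR=-93/8
(0,2): OLD=3061/128 → NEW=0, ERR=3061/128
(0,3): OLD=400307/2048 → NEW=255, ERR=-121933/2048
(0,4): OLD=4454885/32768 → NEW=255, ERR=-3900955/32768
(1,0): OLD=8313/128 → NEW=0, ERR=8313/128
(1,1): OLD=151439/1024 → NEW=255, ERR=-109681/1024
(1,2): OLD=285819/32768 → NEW=0, ERR=285819/32768
(1,3): OLD=21939327/131072 → NEW=255, ERR=-11484033/131072
(1,4): OLD=129487389/2097152 → NEW=0, ERR=129487389/2097152
(2,0): OLD=3181973/16384 → NEW=255, ERR=-995947/16384
(2,1): OLD=-23788041/524288 → NEW=0, ERR=-23788041/524288
(2,2): OLD=1222665253/8388608 → NEW=255, ERR=-916429787/8388608
(2,3): OLD=-2959953889/134217728 → NEW=0, ERR=-2959953889/134217728
(2,4): OLD=127068238105/2147483648 → NEW=0, ERR=127068238105/2147483648
(3,0): OLD=1463783173/8388608 → NEW=255, ERR=-675311867/8388608
(3,1): OLD=4182085217/67108864 → NEW=0, ERR=4182085217/67108864
(3,2): OLD=264470469691/2147483648 → NEW=0, ERR=264470469691/2147483648
(3,3): OLD=1182209632499/4294967296 → NEW=255, ERR=86992972019/4294967296
(3,4): OLD=14085700996479/68719476736 → NEW=255, ERR=-3437765571201/68719476736
Output grid:
  Row 0: .#.##  (2 black, running=2)
  Row 1: .#.#.  (3 black, running=5)
  Row 2: #.#..  (3 black, running=8)
  Row 3: #..##  (2 black, running=10)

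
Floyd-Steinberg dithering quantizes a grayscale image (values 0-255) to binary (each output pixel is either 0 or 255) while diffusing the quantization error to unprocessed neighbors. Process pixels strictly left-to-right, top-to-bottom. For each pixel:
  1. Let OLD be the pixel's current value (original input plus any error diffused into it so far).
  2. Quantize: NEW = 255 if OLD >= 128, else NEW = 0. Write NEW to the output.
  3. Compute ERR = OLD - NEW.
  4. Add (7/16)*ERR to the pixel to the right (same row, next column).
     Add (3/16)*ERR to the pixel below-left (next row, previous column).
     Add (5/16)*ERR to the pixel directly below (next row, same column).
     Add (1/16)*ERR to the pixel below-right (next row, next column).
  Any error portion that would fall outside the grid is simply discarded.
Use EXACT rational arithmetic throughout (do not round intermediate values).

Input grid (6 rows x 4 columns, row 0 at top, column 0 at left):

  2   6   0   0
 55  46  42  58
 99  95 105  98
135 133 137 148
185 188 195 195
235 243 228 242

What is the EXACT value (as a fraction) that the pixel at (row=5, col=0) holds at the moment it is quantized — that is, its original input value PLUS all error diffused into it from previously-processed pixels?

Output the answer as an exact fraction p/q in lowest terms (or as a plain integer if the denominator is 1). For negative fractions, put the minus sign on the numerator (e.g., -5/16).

(0,0): OLD=2 → NEW=0, ERR=2
(0,1): OLD=55/8 → NEW=0, ERR=55/8
(0,2): OLD=385/128 → NEW=0, ERR=385/128
(0,3): OLD=2695/2048 → NEW=0, ERR=2695/2048
(1,0): OLD=7285/128 → NEW=0, ERR=7285/128
(1,1): OLD=75507/1024 → NEW=0, ERR=75507/1024
(1,2): OLD=2486319/32768 → NEW=0, ERR=2486319/32768
(1,3): OLD=48127097/524288 → NEW=0, ERR=48127097/524288
(2,0): OLD=2139937/16384 → NEW=255, ERR=-2037983/16384
(2,1): OLD=42680635/524288 → NEW=0, ERR=42680635/524288
(2,2): OLD=195189335/1048576 → NEW=255, ERR=-72197545/1048576
(2,3): OLD=1699617531/16777216 → NEW=0, ERR=1699617531/16777216
(3,0): OLD=934426705/8388608 → NEW=0, ERR=934426705/8388608
(3,1): OLD=25030207183/134217728 → NEW=255, ERR=-9195313457/134217728
(3,2): OLD=235348700081/2147483648 → NEW=0, ERR=235348700081/2147483648
(3,3): OLD=7672576826711/34359738368 → NEW=255, ERR=-1089156457129/34359738368
(4,0): OLD=444452670909/2147483648 → NEW=255, ERR=-103155659331/2147483648
(4,1): OLD=2973587729015/17179869184 → NEW=255, ERR=-1407278912905/17179869184
(4,2): OLD=100706905317591/549755813888 → NEW=255, ERR=-39480827223849/549755813888
(4,3): OLD=1411989099414033/8796093022208 → NEW=255, ERR=-831014621249007/8796093022208
(5,0): OLD=56248245019885/274877906944 → NEW=255, ERR=-13845621250835/274877906944
Target (5,0): original=235, with diffused error = 56248245019885/274877906944

Answer: 56248245019885/274877906944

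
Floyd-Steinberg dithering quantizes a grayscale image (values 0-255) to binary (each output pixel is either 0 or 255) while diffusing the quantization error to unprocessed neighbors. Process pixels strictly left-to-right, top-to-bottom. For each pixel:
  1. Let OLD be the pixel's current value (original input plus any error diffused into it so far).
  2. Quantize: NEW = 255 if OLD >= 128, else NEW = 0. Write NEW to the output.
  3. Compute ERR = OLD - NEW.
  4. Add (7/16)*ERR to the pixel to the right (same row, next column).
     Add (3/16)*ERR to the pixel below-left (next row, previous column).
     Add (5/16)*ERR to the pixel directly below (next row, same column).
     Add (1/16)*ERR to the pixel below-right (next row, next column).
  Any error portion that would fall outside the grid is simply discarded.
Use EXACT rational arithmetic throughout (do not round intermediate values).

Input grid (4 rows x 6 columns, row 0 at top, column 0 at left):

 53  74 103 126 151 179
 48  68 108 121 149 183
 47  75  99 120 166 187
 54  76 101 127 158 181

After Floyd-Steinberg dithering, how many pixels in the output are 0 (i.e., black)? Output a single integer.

(0,0): OLD=53 → NEW=0, ERR=53
(0,1): OLD=1555/16 → NEW=0, ERR=1555/16
(0,2): OLD=37253/256 → NEW=255, ERR=-28027/256
(0,3): OLD=319907/4096 → NEW=0, ERR=319907/4096
(0,4): OLD=12135285/65536 → NEW=255, ERR=-4576395/65536
(0,5): OLD=155660339/1048576 → NEW=255, ERR=-111726541/1048576
(1,0): OLD=21193/256 → NEW=0, ERR=21193/256
(1,1): OLD=240383/2048 → NEW=0, ERR=240383/2048
(1,2): OLD=9558891/65536 → NEW=255, ERR=-7152789/65536
(1,3): OLD=20374159/262144 → NEW=0, ERR=20374159/262144
(1,4): OLD=2450886605/16777216 → NEW=255, ERR=-1827303475/16777216
(1,5): OLD=26222883723/268435456 → NEW=0, ERR=26222883723/268435456
(2,0): OLD=3108965/32768 → NEW=0, ERR=3108965/32768
(2,1): OLD=144597031/1048576 → NEW=255, ERR=-122789849/1048576
(2,2): OLD=596758325/16777216 → NEW=0, ERR=596758325/16777216
(2,3): OLD=17798134733/134217728 → NEW=255, ERR=-16427385907/134217728
(2,4): OLD=436328680423/4294967296 → NEW=0, ERR=436328680423/4294967296
(2,5): OLD=17534883920833/68719476736 → NEW=255, ERR=11417353153/68719476736
(3,0): OLD=1035034517/16777216 → NEW=0, ERR=1035034517/16777216
(3,1): OLD=10602606705/134217728 → NEW=0, ERR=10602606705/134217728
(3,2): OLD=124992584995/1073741824 → NEW=0, ERR=124992584995/1073741824
(3,3): OLD=11060540352681/68719476736 → NEW=255, ERR=-6462926214999/68719476736
(3,4): OLD=77506039296265/549755813888 → NEW=255, ERR=-62681693245175/549755813888
(3,5): OLD=1209627749523687/8796093022208 → NEW=255, ERR=-1033375971139353/8796093022208
Output grid:
  Row 0: ..#.##  (3 black, running=3)
  Row 1: ..#.#.  (4 black, running=7)
  Row 2: .#.#.#  (3 black, running=10)
  Row 3: ...###  (3 black, running=13)

Answer: 13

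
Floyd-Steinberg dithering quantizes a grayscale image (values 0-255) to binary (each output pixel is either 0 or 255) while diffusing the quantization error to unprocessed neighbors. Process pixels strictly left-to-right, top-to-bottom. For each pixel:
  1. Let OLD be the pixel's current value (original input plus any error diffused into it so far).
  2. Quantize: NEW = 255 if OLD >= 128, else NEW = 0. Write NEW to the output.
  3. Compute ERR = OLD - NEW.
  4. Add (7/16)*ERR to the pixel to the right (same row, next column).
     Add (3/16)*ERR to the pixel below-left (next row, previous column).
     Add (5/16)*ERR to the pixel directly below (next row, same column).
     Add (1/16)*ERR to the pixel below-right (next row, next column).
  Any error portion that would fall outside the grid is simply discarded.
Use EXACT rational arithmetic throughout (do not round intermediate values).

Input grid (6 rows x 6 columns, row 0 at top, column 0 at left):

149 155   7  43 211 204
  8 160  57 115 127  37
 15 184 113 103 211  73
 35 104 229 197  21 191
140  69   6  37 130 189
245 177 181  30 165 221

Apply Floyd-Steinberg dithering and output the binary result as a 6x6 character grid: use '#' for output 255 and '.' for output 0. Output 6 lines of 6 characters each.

Answer: #...##
.#.#..
.#.##.
..##.#
#....#
###.##

Derivation:
(0,0): OLD=149 → NEW=255, ERR=-106
(0,1): OLD=869/8 → NEW=0, ERR=869/8
(0,2): OLD=6979/128 → NEW=0, ERR=6979/128
(0,3): OLD=136917/2048 → NEW=0, ERR=136917/2048
(0,4): OLD=7872467/32768 → NEW=255, ERR=-483373/32768
(0,5): OLD=103571141/524288 → NEW=255, ERR=-30122299/524288
(1,0): OLD=-609/128 → NEW=0, ERR=-609/128
(1,1): OLD=200153/1024 → NEW=255, ERR=-60967/1024
(1,2): OLD=2205773/32768 → NEW=0, ERR=2205773/32768
(1,3): OLD=21755849/131072 → NEW=255, ERR=-11667511/131072
(1,4): OLD=644676923/8388608 → NEW=0, ERR=644676923/8388608
(1,5): OLD=6945266989/134217728 → NEW=0, ERR=6945266989/134217728
(2,0): OLD=38499/16384 → NEW=0, ERR=38499/16384
(2,1): OLD=93714673/524288 → NEW=255, ERR=-39978767/524288
(2,2): OLD=673297939/8388608 → NEW=0, ERR=673297939/8388608
(2,3): OLD=8651308347/67108864 → NEW=255, ERR=-8461451973/67108864
(2,4): OLD=395121145649/2147483648 → NEW=255, ERR=-152487184591/2147483648
(2,5): OLD=2161509260135/34359738368 → NEW=0, ERR=2161509260135/34359738368
(3,0): OLD=179824819/8388608 → NEW=0, ERR=179824819/8388608
(3,1): OLD=7029360695/67108864 → NEW=0, ERR=7029360695/67108864
(3,2): OLD=145761341013/536870912 → NEW=255, ERR=8859258453/536870912
(3,3): OLD=5377998098111/34359738368 → NEW=255, ERR=-3383735185729/34359738368
(3,4): OLD=-11093992302753/274877906944 → NEW=0, ERR=-11093992302753/274877906944
(3,5): OLD=829310948279345/4398046511104 → NEW=255, ERR=-292190912052175/4398046511104
(4,0): OLD=178604930205/1073741824 → NEW=255, ERR=-95199234915/1073741824
(4,1): OLD=1157538312441/17179869184 → NEW=0, ERR=1157538312441/17179869184
(4,2): OLD=15786861081115/549755813888 → NEW=0, ERR=15786861081115/549755813888
(4,3): OLD=107772581370535/8796093022208 → NEW=0, ERR=107772581370535/8796093022208
(4,4): OLD=14655861107486231/140737488355328 → NEW=0, ERR=14655861107486231/140737488355328
(4,5): OLD=475750522551557953/2251799813685248 → NEW=255, ERR=-98458429938180287/2251799813685248
(5,0): OLD=63201763345403/274877906944 → NEW=255, ERR=-6892102925317/274877906944
(5,1): OLD=1644243728933803/8796093022208 → NEW=255, ERR=-598759991729237/8796093022208
(5,2): OLD=11730545848390153/70368744177664 → NEW=255, ERR=-6213483916914167/70368744177664
(5,3): OLD=37196045842626035/2251799813685248 → NEW=0, ERR=37196045842626035/2251799813685248
(5,4): OLD=888725901080331443/4503599627370496 → NEW=255, ERR=-259692003899145037/4503599627370496
(5,5): OLD=13591287511145815119/72057594037927936 → NEW=255, ERR=-4783398968525808561/72057594037927936
Row 0: #...##
Row 1: .#.#..
Row 2: .#.##.
Row 3: ..##.#
Row 4: #....#
Row 5: ###.##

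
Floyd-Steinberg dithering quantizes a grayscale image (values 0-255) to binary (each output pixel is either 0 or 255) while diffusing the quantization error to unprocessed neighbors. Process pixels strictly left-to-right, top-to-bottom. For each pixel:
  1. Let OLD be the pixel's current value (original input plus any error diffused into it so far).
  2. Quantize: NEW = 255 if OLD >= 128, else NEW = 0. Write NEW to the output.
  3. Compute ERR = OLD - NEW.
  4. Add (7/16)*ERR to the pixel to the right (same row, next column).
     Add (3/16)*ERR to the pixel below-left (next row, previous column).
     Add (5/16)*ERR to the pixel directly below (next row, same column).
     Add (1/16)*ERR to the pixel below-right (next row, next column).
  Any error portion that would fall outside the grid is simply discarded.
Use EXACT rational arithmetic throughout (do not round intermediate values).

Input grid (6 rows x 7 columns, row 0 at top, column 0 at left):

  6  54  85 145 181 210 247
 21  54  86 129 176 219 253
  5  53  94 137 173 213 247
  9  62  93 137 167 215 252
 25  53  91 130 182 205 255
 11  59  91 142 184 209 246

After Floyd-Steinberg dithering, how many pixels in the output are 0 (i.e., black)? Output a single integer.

(0,0): OLD=6 → NEW=0, ERR=6
(0,1): OLD=453/8 → NEW=0, ERR=453/8
(0,2): OLD=14051/128 → NEW=0, ERR=14051/128
(0,3): OLD=395317/2048 → NEW=255, ERR=-126923/2048
(0,4): OLD=5042547/32768 → NEW=255, ERR=-3313293/32768
(0,5): OLD=86907429/524288 → NEW=255, ERR=-46786011/524288
(0,6): OLD=1744484099/8388608 → NEW=255, ERR=-394610941/8388608
(1,0): OLD=4287/128 → NEW=0, ERR=4287/128
(1,1): OLD=109881/1024 → NEW=0, ERR=109881/1024
(1,2): OLD=5215661/32768 → NEW=255, ERR=-3140179/32768
(1,3): OLD=7288809/131072 → NEW=0, ERR=7288809/131072
(1,4): OLD=1242567899/8388608 → NEW=255, ERR=-896527141/8388608
(1,5): OLD=8671537867/67108864 → NEW=255, ERR=-8441222453/67108864
(1,6): OLD=190795077253/1073741824 → NEW=255, ERR=-83009087867/1073741824
(2,0): OLD=583043/16384 → NEW=0, ERR=583043/16384
(2,1): OLD=45207761/524288 → NEW=0, ERR=45207761/524288
(2,2): OLD=997493939/8388608 → NEW=0, ERR=997493939/8388608
(2,3): OLD=12104618971/67108864 → NEW=255, ERR=-5008141349/67108864
(2,4): OLD=46623731659/536870912 → NEW=0, ERR=46623731659/536870912
(2,5): OLD=3272963845529/17179869184 → NEW=255, ERR=-1107902796391/17179869184
(2,6): OLD=51337843463103/274877906944 → NEW=255, ERR=-18756022807617/274877906944
(3,0): OLD=304407635/8388608 → NEW=0, ERR=304407635/8388608
(3,1): OLD=8679986647/67108864 → NEW=255, ERR=-8432773673/67108864
(3,2): OLD=35745250421/536870912 → NEW=0, ERR=35745250421/536870912
(3,3): OLD=357605736291/2147483648 → NEW=255, ERR=-190002593949/2147483648
(3,4): OLD=38118469689427/274877906944 → NEW=255, ERR=-31975396581293/274877906944
(3,5): OLD=300361641146793/2199023255552 → NEW=255, ERR=-260389289018967/2199023255552
(3,6): OLD=6151684273010167/35184372088832 → NEW=255, ERR=-2820330609641993/35184372088832
(4,0): OLD=13721529981/1073741824 → NEW=0, ERR=13721529981/1073741824
(4,1): OLD=585397562585/17179869184 → NEW=0, ERR=585397562585/17179869184
(4,2): OLD=28112060222295/274877906944 → NEW=0, ERR=28112060222295/274877906944
(4,3): OLD=284652093171949/2199023255552 → NEW=255, ERR=-276098836993811/2199023255552
(4,4): OLD=1108058737349175/17592186044416 → NEW=0, ERR=1108058737349175/17592186044416
(4,5): OLD=97532577061408567/562949953421312 → NEW=255, ERR=-46019661061025993/562949953421312
(4,6): OLD=1682412075771556017/9007199254740992 → NEW=255, ERR=-614423734187396943/9007199254740992
(5,0): OLD=5877572062619/274877906944 → NEW=0, ERR=5877572062619/274877906944
(5,1): OLD=217654222971145/2199023255552 → NEW=0, ERR=217654222971145/2199023255552
(5,2): OLD=2548237103401487/17592186044416 → NEW=255, ERR=-1937770337924593/17592186044416
(5,3): OLD=10242224456981483/140737488355328 → NEW=0, ERR=10242224456981483/140737488355328
(5,4): OLD=1912656060190198457/9007199254740992 → NEW=255, ERR=-384179749768754503/9007199254740992
(5,5): OLD=11236649022775551529/72057594037927936 → NEW=255, ERR=-7138037456896072151/72057594037927936
(5,6): OLD=203184961951704646215/1152921504606846976 → NEW=255, ERR=-90810021723041332665/1152921504606846976
Output grid:
  Row 0: ...####  (3 black, running=3)
  Row 1: ..#.###  (3 black, running=6)
  Row 2: ...#.##  (4 black, running=10)
  Row 3: .#.####  (2 black, running=12)
  Row 4: ...#.##  (4 black, running=16)
  Row 5: ..#.###  (3 black, running=19)

Answer: 19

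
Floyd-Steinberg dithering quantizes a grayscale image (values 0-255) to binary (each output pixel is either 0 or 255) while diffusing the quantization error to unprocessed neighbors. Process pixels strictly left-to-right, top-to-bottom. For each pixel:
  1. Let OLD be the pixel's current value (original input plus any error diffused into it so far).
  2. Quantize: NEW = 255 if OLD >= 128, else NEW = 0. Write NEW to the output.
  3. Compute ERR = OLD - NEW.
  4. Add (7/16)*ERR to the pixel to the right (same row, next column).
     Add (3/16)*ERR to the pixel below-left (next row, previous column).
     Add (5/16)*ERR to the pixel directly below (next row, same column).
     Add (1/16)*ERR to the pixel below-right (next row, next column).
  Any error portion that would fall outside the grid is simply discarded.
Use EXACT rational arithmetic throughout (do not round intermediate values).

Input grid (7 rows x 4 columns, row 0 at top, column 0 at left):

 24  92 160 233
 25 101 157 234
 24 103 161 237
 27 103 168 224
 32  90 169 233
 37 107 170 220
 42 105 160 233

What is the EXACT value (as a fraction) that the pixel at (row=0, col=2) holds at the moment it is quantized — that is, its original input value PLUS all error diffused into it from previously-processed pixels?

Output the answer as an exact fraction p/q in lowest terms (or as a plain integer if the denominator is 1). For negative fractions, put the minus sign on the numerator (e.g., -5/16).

(0,0): OLD=24 → NEW=0, ERR=24
(0,1): OLD=205/2 → NEW=0, ERR=205/2
(0,2): OLD=6555/32 → NEW=255, ERR=-1605/32
Target (0,2): original=160, with diffused error = 6555/32

Answer: 6555/32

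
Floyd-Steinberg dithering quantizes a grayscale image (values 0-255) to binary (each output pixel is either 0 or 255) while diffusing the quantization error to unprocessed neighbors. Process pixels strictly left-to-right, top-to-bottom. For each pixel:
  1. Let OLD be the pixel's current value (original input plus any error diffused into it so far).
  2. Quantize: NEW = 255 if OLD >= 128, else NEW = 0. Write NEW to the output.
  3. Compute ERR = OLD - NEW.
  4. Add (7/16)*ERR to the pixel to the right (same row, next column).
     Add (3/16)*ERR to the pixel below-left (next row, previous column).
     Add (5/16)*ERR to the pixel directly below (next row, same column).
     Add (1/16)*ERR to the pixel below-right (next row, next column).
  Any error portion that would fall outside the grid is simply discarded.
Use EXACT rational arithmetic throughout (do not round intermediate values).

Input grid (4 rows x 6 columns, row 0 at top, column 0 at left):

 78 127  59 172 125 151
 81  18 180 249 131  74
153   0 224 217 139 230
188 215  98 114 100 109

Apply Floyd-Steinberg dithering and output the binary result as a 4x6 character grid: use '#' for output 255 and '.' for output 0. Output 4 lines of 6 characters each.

Answer: .#.#.#
..##..
#.####
##...#

Derivation:
(0,0): OLD=78 → NEW=0, ERR=78
(0,1): OLD=1289/8 → NEW=255, ERR=-751/8
(0,2): OLD=2295/128 → NEW=0, ERR=2295/128
(0,3): OLD=368321/2048 → NEW=255, ERR=-153919/2048
(0,4): OLD=3018567/32768 → NEW=0, ERR=3018567/32768
(0,5): OLD=100297457/524288 → NEW=255, ERR=-33395983/524288
(1,0): OLD=11235/128 → NEW=0, ERR=11235/128
(1,1): OLD=36149/1024 → NEW=0, ERR=36149/1024
(1,2): OLD=5933913/32768 → NEW=255, ERR=-2421927/32768
(1,3): OLD=27730981/131072 → NEW=255, ERR=-5692379/131072
(1,4): OLD=1041415183/8388608 → NEW=0, ERR=1041415183/8388608
(1,5): OLD=15323092665/134217728 → NEW=0, ERR=15323092665/134217728
(2,0): OLD=3064599/16384 → NEW=255, ERR=-1113321/16384
(2,1): OLD=-14192275/524288 → NEW=0, ERR=-14192275/524288
(2,2): OLD=1536147847/8388608 → NEW=255, ERR=-602947193/8388608
(2,3): OLD=12793643791/67108864 → NEW=255, ERR=-4319116529/67108864
(2,4): OLD=361486092205/2147483648 → NEW=255, ERR=-186122238035/2147483648
(2,5): OLD=8092333858443/34359738368 → NEW=255, ERR=-669399425397/34359738368
(3,0): OLD=1356350119/8388608 → NEW=255, ERR=-782744921/8388608
(3,1): OLD=9931676571/67108864 → NEW=255, ERR=-7181083749/67108864
(3,2): OLD=8033632001/536870912 → NEW=0, ERR=8033632001/536870912
(3,3): OLD=2738172029827/34359738368 → NEW=0, ERR=2738172029827/34359738368
(3,4): OLD=27516710307875/274877906944 → NEW=0, ERR=27516710307875/274877906944
(3,5): OLD=621404418381101/4398046511104 → NEW=255, ERR=-500097441950419/4398046511104
Row 0: .#.#.#
Row 1: ..##..
Row 2: #.####
Row 3: ##...#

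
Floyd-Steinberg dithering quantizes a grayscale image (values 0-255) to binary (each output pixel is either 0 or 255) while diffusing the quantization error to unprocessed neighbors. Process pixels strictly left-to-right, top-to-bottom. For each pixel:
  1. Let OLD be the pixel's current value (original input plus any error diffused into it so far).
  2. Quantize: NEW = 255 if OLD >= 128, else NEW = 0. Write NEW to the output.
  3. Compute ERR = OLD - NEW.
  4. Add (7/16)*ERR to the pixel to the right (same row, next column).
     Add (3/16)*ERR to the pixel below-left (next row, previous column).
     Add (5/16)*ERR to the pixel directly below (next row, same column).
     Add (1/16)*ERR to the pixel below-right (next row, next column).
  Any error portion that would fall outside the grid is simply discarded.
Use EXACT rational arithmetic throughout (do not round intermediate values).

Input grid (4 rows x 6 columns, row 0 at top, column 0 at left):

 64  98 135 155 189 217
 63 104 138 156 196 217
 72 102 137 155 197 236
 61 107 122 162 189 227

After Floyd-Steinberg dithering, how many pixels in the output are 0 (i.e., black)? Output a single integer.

Answer: 10

Derivation:
(0,0): OLD=64 → NEW=0, ERR=64
(0,1): OLD=126 → NEW=0, ERR=126
(0,2): OLD=1521/8 → NEW=255, ERR=-519/8
(0,3): OLD=16207/128 → NEW=0, ERR=16207/128
(0,4): OLD=500521/2048 → NEW=255, ERR=-21719/2048
(0,5): OLD=6958623/32768 → NEW=255, ERR=-1397217/32768
(1,0): OLD=853/8 → NEW=0, ERR=853/8
(1,1): OLD=11639/64 → NEW=255, ERR=-4681/64
(1,2): OLD=240319/2048 → NEW=0, ERR=240319/2048
(1,3): OLD=1973145/8192 → NEW=255, ERR=-115815/8192
(1,4): OLD=97737449/524288 → NEW=255, ERR=-35955991/524288
(1,5): OLD=1451298575/8388608 → NEW=255, ERR=-687796465/8388608
(2,0): OLD=93805/1024 → NEW=0, ERR=93805/1024
(2,1): OLD=4845971/32768 → NEW=255, ERR=-3509869/32768
(2,2): OLD=62697441/524288 → NEW=0, ERR=62697441/524288
(2,3): OLD=827854609/4194304 → NEW=255, ERR=-241692911/4194304
(2,4): OLD=17998728427/134217728 → NEW=255, ERR=-16226792213/134217728
(2,5): OLD=328990144541/2147483648 → NEW=255, ERR=-218618185699/2147483648
(3,0): OLD=36460761/524288 → NEW=0, ERR=36460761/524288
(3,1): OLD=554068673/4194304 → NEW=255, ERR=-515478847/4194304
(3,2): OLD=2956242577/33554432 → NEW=0, ERR=2956242577/33554432
(3,3): OLD=359366445629/2147483648 → NEW=255, ERR=-188241884611/2147483648
(3,4): OLD=1549276327353/17179869184 → NEW=0, ERR=1549276327353/17179869184
(3,5): OLD=62420462336535/274877906944 → NEW=255, ERR=-7673403934185/274877906944
Output grid:
  Row 0: ..#.##  (3 black, running=3)
  Row 1: .#.###  (2 black, running=5)
  Row 2: .#.###  (2 black, running=7)
  Row 3: .#.#.#  (3 black, running=10)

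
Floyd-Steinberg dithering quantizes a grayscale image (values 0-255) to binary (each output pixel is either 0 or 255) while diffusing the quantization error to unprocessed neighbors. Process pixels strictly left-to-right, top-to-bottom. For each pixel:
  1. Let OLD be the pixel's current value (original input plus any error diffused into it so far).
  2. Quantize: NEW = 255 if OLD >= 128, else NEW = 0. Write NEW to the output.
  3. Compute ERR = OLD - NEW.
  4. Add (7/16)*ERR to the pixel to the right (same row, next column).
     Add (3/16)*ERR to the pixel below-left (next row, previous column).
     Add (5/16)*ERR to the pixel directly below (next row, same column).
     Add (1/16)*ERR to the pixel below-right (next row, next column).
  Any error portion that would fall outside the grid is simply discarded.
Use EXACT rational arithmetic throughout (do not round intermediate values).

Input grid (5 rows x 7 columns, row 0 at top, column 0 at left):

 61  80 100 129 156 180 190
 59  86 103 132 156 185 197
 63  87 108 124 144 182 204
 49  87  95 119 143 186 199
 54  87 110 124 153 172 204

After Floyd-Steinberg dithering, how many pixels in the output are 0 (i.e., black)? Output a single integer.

(0,0): OLD=61 → NEW=0, ERR=61
(0,1): OLD=1707/16 → NEW=0, ERR=1707/16
(0,2): OLD=37549/256 → NEW=255, ERR=-27731/256
(0,3): OLD=334267/4096 → NEW=0, ERR=334267/4096
(0,4): OLD=12563485/65536 → NEW=255, ERR=-4148195/65536
(0,5): OLD=159706315/1048576 → NEW=255, ERR=-107680565/1048576
(0,6): OLD=2433907085/16777216 → NEW=255, ERR=-1844282995/16777216
(1,0): OLD=25105/256 → NEW=0, ERR=25105/256
(1,1): OLD=298487/2048 → NEW=255, ERR=-223753/2048
(1,2): OLD=2838979/65536 → NEW=0, ERR=2838979/65536
(1,3): OLD=41370631/262144 → NEW=255, ERR=-25476089/262144
(1,4): OLD=1334590261/16777216 → NEW=0, ERR=1334590261/16777216
(1,5): OLD=21896729541/134217728 → NEW=255, ERR=-12328791099/134217728
(1,6): OLD=249198308843/2147483648 → NEW=0, ERR=249198308843/2147483648
(2,0): OLD=2397325/32768 → NEW=0, ERR=2397325/32768
(2,1): OLD=103931999/1048576 → NEW=0, ERR=103931999/1048576
(2,2): OLD=2346307037/16777216 → NEW=255, ERR=-1931883043/16777216
(2,3): OLD=8170508085/134217728 → NEW=0, ERR=8170508085/134217728
(2,4): OLD=184892340741/1073741824 → NEW=255, ERR=-88911824379/1073741824
(2,5): OLD=4940826033687/34359738368 → NEW=255, ERR=-3820907250153/34359738368
(2,6): OLD=102183529468177/549755813888 → NEW=255, ERR=-38004203073263/549755813888
(3,0): OLD=1517451581/16777216 → NEW=0, ERR=1517451581/16777216
(3,1): OLD=18861193465/134217728 → NEW=255, ERR=-15364327175/134217728
(3,2): OLD=28500077371/1073741824 → NEW=0, ERR=28500077371/1073741824
(3,3): OLD=545087327501/4294967296 → NEW=0, ERR=545087327501/4294967296
(3,4): OLD=85543008144701/549755813888 → NEW=255, ERR=-54644724396739/549755813888
(3,5): OLD=394176094019719/4398046511104 → NEW=0, ERR=394176094019719/4398046511104
(3,6): OLD=14753368498543065/70368744177664 → NEW=255, ERR=-3190661266761255/70368744177664
(4,0): OLD=130569198707/2147483648 → NEW=0, ERR=130569198707/2147483648
(4,1): OLD=3039369721559/34359738368 → NEW=0, ERR=3039369721559/34359738368
(4,2): OLD=95457568061177/549755813888 → NEW=255, ERR=-44730164480263/549755813888
(4,3): OLD=488559069708163/4398046511104 → NEW=0, ERR=488559069708163/4398046511104
(4,4): OLD=6870620038345177/35184372088832 → NEW=255, ERR=-2101394844306983/35184372088832
(4,5): OLD=179202835155144729/1125899906842624 → NEW=255, ERR=-107901641089724391/1125899906842624
(4,6): OLD=2765281987034401663/18014398509481984 → NEW=255, ERR=-1828389632883504257/18014398509481984
Output grid:
  Row 0: ..#.###  (3 black, running=3)
  Row 1: .#.#.#.  (4 black, running=7)
  Row 2: ..#.###  (3 black, running=10)
  Row 3: .#..#.#  (4 black, running=14)
  Row 4: ..#.###  (3 black, running=17)

Answer: 17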